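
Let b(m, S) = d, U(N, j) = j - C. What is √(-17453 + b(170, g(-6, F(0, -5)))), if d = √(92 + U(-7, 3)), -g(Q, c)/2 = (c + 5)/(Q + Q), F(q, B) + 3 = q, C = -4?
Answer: √(-17453 + 3*√11) ≈ 132.07*I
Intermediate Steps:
F(q, B) = -3 + q
U(N, j) = 4 + j (U(N, j) = j - 1*(-4) = j + 4 = 4 + j)
g(Q, c) = -(5 + c)/Q (g(Q, c) = -2*(c + 5)/(Q + Q) = -2*(5 + c)/(2*Q) = -2*(5 + c)*1/(2*Q) = -(5 + c)/Q)
d = 3*√11 (d = √(92 + (4 + 3)) = √(92 + 7) = √99 = 3*√11 ≈ 9.9499)
b(m, S) = 3*√11
√(-17453 + b(170, g(-6, F(0, -5)))) = √(-17453 + 3*√11)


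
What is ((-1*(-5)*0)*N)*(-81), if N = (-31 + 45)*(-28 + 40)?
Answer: 0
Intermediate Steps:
N = 168 (N = 14*12 = 168)
((-1*(-5)*0)*N)*(-81) = ((-1*(-5)*0)*168)*(-81) = ((5*0)*168)*(-81) = (0*168)*(-81) = 0*(-81) = 0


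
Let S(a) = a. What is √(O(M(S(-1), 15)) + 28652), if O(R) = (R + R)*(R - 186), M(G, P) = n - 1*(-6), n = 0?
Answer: 2*√6623 ≈ 162.76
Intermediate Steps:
M(G, P) = 6 (M(G, P) = 0 - 1*(-6) = 0 + 6 = 6)
O(R) = 2*R*(-186 + R) (O(R) = (2*R)*(-186 + R) = 2*R*(-186 + R))
√(O(M(S(-1), 15)) + 28652) = √(2*6*(-186 + 6) + 28652) = √(2*6*(-180) + 28652) = √(-2160 + 28652) = √26492 = 2*√6623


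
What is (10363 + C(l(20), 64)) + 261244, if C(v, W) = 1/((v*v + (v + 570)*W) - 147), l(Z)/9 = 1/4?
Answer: 158540536807/583713 ≈ 2.7161e+5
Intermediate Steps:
l(Z) = 9/4
C(v, W) = 1/(-147 + v² + W*(570 + v)) (C(v, W) = 1/((v² + (570 + v)*W) - 147) = 1/((v² + W*(570 + v)) - 147) = 1/(-147 + v² + W*(570 + v)))
(10363 + C(l(20), 64)) + 261244 = (10363 + 1/(-147 + (9/4)² + 570*64 + 64*(9/4))) + 261244 = (10363 + 1/(-147 + 81/16 + 36480 + 144)) + 261244 = (10363 + 1/(583713/16)) + 261244 = (10363 + 16/583713) + 261244 = 6049017835/583713 + 261244 = 158540536807/583713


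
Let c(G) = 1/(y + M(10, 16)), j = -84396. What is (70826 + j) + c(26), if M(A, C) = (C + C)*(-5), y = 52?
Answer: -1465561/108 ≈ -13570.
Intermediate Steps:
M(A, C) = -10*C (M(A, C) = (2*C)*(-5) = -10*C)
c(G) = -1/108 (c(G) = 1/(52 - 10*16) = 1/(52 - 160) = 1/(-108) = -1/108)
(70826 + j) + c(26) = (70826 - 84396) - 1/108 = -13570 - 1/108 = -1465561/108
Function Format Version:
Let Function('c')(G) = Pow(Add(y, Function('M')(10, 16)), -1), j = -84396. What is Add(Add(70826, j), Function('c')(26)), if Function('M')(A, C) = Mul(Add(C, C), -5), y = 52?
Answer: Rational(-1465561, 108) ≈ -13570.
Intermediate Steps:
Function('M')(A, C) = Mul(-10, C) (Function('M')(A, C) = Mul(Mul(2, C), -5) = Mul(-10, C))
Function('c')(G) = Rational(-1, 108) (Function('c')(G) = Pow(Add(52, Mul(-10, 16)), -1) = Pow(Add(52, -160), -1) = Pow(-108, -1) = Rational(-1, 108))
Add(Add(70826, j), Function('c')(26)) = Add(Add(70826, -84396), Rational(-1, 108)) = Add(-13570, Rational(-1, 108)) = Rational(-1465561, 108)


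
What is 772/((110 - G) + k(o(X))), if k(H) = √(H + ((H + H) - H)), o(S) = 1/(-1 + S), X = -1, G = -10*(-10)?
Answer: 7720/101 - 772*I/101 ≈ 76.436 - 7.6436*I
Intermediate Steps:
G = 100
k(H) = √2*√H (k(H) = √(H + (2*H - H)) = √(H + H) = √(2*H) = √2*√H)
772/((110 - G) + k(o(X))) = 772/((110 - 1*100) + √2*√(1/(-1 - 1))) = 772/((110 - 100) + √2*√(1/(-2))) = 772/(10 + √2*√(-½)) = 772/(10 + √2*(I*√2/2)) = 772/(10 + I) = 772*((10 - I)/101) = 772*(10 - I)/101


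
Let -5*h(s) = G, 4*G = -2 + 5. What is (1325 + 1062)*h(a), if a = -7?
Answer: -7161/20 ≈ -358.05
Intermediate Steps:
G = 3/4 (G = (-2 + 5)/4 = (1/4)*3 = 3/4 ≈ 0.75000)
h(s) = -3/20 (h(s) = -1/5*3/4 = -3/20)
(1325 + 1062)*h(a) = (1325 + 1062)*(-3/20) = 2387*(-3/20) = -7161/20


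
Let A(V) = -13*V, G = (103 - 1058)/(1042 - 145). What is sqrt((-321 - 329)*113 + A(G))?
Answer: I*sqrt(349629555)/69 ≈ 270.99*I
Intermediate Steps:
G = -955/897 ≈ -1.0647
sqrt((-321 - 329)*113 + A(G)) = sqrt((-321 - 329)*113 - 13*(-955/897)) = sqrt(-650*113 + 955/69) = sqrt(-73450 + 955/69) = sqrt(-5067095/69) = I*sqrt(349629555)/69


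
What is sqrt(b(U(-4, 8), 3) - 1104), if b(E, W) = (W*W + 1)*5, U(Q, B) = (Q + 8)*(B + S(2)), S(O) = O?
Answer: I*sqrt(1054) ≈ 32.465*I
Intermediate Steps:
U(Q, B) = (2 + B)*(8 + Q) (U(Q, B) = (Q + 8)*(B + 2) = (8 + Q)*(2 + B) = (2 + B)*(8 + Q))
b(E, W) = 5 + 5*W**2 (b(E, W) = (W**2 + 1)*5 = (1 + W**2)*5 = 5 + 5*W**2)
sqrt(b(U(-4, 8), 3) - 1104) = sqrt((5 + 5*3**2) - 1104) = sqrt((5 + 5*9) - 1104) = sqrt((5 + 45) - 1104) = sqrt(50 - 1104) = sqrt(-1054) = I*sqrt(1054)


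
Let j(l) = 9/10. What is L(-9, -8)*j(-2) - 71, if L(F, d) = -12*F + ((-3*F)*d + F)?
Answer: -1763/10 ≈ -176.30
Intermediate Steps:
j(l) = 9/10 (j(l) = 9*(⅒) = 9/10)
L(F, d) = -11*F - 3*F*d (L(F, d) = -12*F + (-3*F*d + F) = -12*F + (F - 3*F*d) = -11*F - 3*F*d)
L(-9, -8)*j(-2) - 71 = -1*(-9)*(11 + 3*(-8))*(9/10) - 71 = -1*(-9)*(11 - 24)*(9/10) - 71 = -1*(-9)*(-13)*(9/10) - 71 = -117*9/10 - 71 = -1053/10 - 71 = -1763/10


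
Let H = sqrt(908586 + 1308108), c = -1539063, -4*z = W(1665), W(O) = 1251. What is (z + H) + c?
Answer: -6157503/4 + sqrt(2216694) ≈ -1.5379e+6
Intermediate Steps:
z = -1251/4 (z = -1/4*1251 = -1251/4 ≈ -312.75)
H = sqrt(2216694) ≈ 1488.9
(z + H) + c = (-1251/4 + sqrt(2216694)) - 1539063 = -6157503/4 + sqrt(2216694)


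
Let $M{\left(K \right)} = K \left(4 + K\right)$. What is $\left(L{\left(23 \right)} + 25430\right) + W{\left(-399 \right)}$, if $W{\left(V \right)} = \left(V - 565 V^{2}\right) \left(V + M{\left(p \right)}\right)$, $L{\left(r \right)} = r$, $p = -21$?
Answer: $3777881941$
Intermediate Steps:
$W{\left(V \right)} = \left(357 + V\right) \left(V - 565 V^{2}\right)$ ($W{\left(V \right)} = \left(V - 565 V^{2}\right) \left(V - 21 \left(4 - 21\right)\right) = \left(V - 565 V^{2}\right) \left(V - -357\right) = \left(V - 565 V^{2}\right) \left(V + 357\right) = \left(V - 565 V^{2}\right) \left(357 + V\right) = \left(357 + V\right) \left(V - 565 V^{2}\right)$)
$\left(L{\left(23 \right)} + 25430\right) + W{\left(-399 \right)} = \left(23 + 25430\right) - 399 \left(357 - -80479896 - 565 \left(-399\right)^{2}\right) = 25453 - 399 \left(357 + 80479896 - 89948565\right) = 25453 - -3777856488 = 25453 + 3777856488 = 3777881941$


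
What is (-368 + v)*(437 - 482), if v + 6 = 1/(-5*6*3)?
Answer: 33661/2 ≈ 16831.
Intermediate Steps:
v = -541/90 (v = -6 + 1/(-5*6*3) = -6 + 1/(-30*3) = -6 + 1/(-90) = -6 - 1/90 = -541/90 ≈ -6.0111)
(-368 + v)*(437 - 482) = (-368 - 541/90)*(437 - 482) = -33661/90*(-45) = 33661/2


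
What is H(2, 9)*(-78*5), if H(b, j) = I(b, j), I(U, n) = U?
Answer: -780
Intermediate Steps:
H(b, j) = b
H(2, 9)*(-78*5) = 2*(-78*5) = 2*(-390) = -780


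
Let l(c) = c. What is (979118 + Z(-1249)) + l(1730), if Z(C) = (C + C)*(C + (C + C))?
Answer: 10340854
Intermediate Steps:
Z(C) = 6*C² (Z(C) = (2*C)*(C + 2*C) = (2*C)*(3*C) = 6*C²)
(979118 + Z(-1249)) + l(1730) = (979118 + 6*(-1249)²) + 1730 = (979118 + 6*1560001) + 1730 = (979118 + 9360006) + 1730 = 10339124 + 1730 = 10340854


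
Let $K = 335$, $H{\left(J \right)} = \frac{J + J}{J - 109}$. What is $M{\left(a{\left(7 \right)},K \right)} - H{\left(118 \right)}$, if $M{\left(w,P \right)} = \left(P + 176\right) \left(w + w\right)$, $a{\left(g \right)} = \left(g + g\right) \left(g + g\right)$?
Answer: $\frac{1802572}{9} \approx 2.0029 \cdot 10^{5}$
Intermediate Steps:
$a{\left(g \right)} = 4 g^{2}$ ($a{\left(g \right)} = 2 g 2 g = 4 g^{2}$)
$H{\left(J \right)} = \frac{2 J}{-109 + J}$
$M{\left(w,P \right)} = 2 w \left(176 + P\right)$ ($M{\left(w,P \right)} = \left(176 + P\right) 2 w = 2 w \left(176 + P\right)$)
$M{\left(a{\left(7 \right)},K \right)} - H{\left(118 \right)} = 2 \cdot 4 \cdot 7^{2} \left(176 + 335\right) - 2 \cdot 118 \frac{1}{-109 + 118} = 2 \cdot 4 \cdot 49 \cdot 511 - 2 \cdot 118 \cdot \frac{1}{9} = 2 \cdot 196 \cdot 511 - 2 \cdot 118 \cdot \frac{1}{9} = 200312 - \frac{236}{9} = \frac{1802572}{9}$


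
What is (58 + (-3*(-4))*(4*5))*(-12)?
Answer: -3576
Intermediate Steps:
(58 + (-3*(-4))*(4*5))*(-12) = (58 + 12*20)*(-12) = (58 + 240)*(-12) = 298*(-12) = -3576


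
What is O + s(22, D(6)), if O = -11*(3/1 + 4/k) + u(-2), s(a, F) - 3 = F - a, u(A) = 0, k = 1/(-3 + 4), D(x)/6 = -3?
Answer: -114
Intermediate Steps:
D(x) = -18 (D(x) = 6*(-3) = -18)
k = 1 (k = 1/1 = 1)
s(a, F) = 3 + F - a (s(a, F) = 3 + (F - a) = 3 + F - a)
O = -77 (O = -11*(3/1 + 4/1) + 0 = -11*(3*1 + 4*1) + 0 = -11*(3 + 4) + 0 = -11*7 + 0 = -77 + 0 = -77)
O + s(22, D(6)) = -77 + (3 - 18 - 1*22) = -77 + (3 - 18 - 22) = -77 - 37 = -114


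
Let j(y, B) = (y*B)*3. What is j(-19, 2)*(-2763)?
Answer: 314982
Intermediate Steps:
j(y, B) = 3*B*y (j(y, B) = (B*y)*3 = 3*B*y)
j(-19, 2)*(-2763) = (3*2*(-19))*(-2763) = -114*(-2763) = 314982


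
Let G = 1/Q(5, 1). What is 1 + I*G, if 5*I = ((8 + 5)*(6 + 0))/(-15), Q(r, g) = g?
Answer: -1/25 ≈ -0.040000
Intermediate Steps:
G = 1 (G = 1/1 = 1)
I = -26/25 (I = (((8 + 5)*(6 + 0))/(-15))/5 = ((13*6)*(-1/15))/5 = (78*(-1/15))/5 = (1/5)*(-26/5) = -26/25 ≈ -1.0400)
1 + I*G = 1 - 26/25*1 = 1 - 26/25 = -1/25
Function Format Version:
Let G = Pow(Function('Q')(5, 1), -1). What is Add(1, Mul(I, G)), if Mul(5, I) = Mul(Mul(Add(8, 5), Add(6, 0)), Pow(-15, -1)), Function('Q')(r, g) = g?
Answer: Rational(-1, 25) ≈ -0.040000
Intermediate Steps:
G = 1 (G = Pow(1, -1) = 1)
I = Rational(-26, 25) (I = Mul(Rational(1, 5), Mul(Mul(Add(8, 5), Add(6, 0)), Pow(-15, -1))) = Mul(Rational(1, 5), Mul(Mul(13, 6), Rational(-1, 15))) = Mul(Rational(1, 5), Mul(78, Rational(-1, 15))) = Mul(Rational(1, 5), Rational(-26, 5)) = Rational(-26, 25) ≈ -1.0400)
Add(1, Mul(I, G)) = Add(1, Mul(Rational(-26, 25), 1)) = Add(1, Rational(-26, 25)) = Rational(-1, 25)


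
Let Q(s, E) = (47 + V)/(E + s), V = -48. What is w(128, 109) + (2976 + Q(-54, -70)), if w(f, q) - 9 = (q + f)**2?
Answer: 7335097/124 ≈ 59154.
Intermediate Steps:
Q(s, E) = -1/(E + s) (Q(s, E) = (47 - 48)/(E + s) = -1/(E + s))
w(f, q) = 9 + (f + q)**2 (w(f, q) = 9 + (q + f)**2 = 9 + (f + q)**2)
w(128, 109) + (2976 + Q(-54, -70)) = (9 + (128 + 109)**2) + (2976 - 1/(-70 - 54)) = (9 + 237**2) + (2976 - 1/(-124)) = (9 + 56169) + (2976 - 1*(-1/124)) = 56178 + (2976 + 1/124) = 56178 + 369025/124 = 7335097/124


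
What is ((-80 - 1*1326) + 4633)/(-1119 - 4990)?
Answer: -3227/6109 ≈ -0.52824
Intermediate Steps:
((-80 - 1*1326) + 4633)/(-1119 - 4990) = ((-80 - 1326) + 4633)/(-6109) = (-1406 + 4633)*(-1/6109) = 3227*(-1/6109) = -3227/6109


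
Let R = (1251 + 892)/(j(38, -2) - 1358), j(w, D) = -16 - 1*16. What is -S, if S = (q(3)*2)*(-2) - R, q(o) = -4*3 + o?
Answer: -52183/1390 ≈ -37.542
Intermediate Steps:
q(o) = -12 + o
j(w, D) = -32 (j(w, D) = -16 - 16 = -32)
R = -2143/1390 (R = (1251 + 892)/(-32 - 1358) = 2143/(-1390) = 2143*(-1/1390) = -2143/1390 ≈ -1.5417)
S = 52183/1390 (S = ((-12 + 3)*2)*(-2) - 1*(-2143/1390) = -9*2*(-2) + 2143/1390 = -18*(-2) + 2143/1390 = 36 + 2143/1390 = 52183/1390 ≈ 37.542)
-S = -1*52183/1390 = -52183/1390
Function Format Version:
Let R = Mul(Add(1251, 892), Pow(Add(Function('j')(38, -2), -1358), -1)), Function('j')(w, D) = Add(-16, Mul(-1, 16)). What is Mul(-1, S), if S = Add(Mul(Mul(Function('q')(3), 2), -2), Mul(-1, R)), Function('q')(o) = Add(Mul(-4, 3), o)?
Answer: Rational(-52183, 1390) ≈ -37.542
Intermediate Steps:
Function('q')(o) = Add(-12, o)
Function('j')(w, D) = -32 (Function('j')(w, D) = Add(-16, -16) = -32)
R = Rational(-2143, 1390) (R = Mul(Add(1251, 892), Pow(Add(-32, -1358), -1)) = Mul(2143, Pow(-1390, -1)) = Mul(2143, Rational(-1, 1390)) = Rational(-2143, 1390) ≈ -1.5417)
S = Rational(52183, 1390) (S = Add(Mul(Mul(Add(-12, 3), 2), -2), Mul(-1, Rational(-2143, 1390))) = Add(Mul(Mul(-9, 2), -2), Rational(2143, 1390)) = Add(Mul(-18, -2), Rational(2143, 1390)) = Add(36, Rational(2143, 1390)) = Rational(52183, 1390) ≈ 37.542)
Mul(-1, S) = Mul(-1, Rational(52183, 1390)) = Rational(-52183, 1390)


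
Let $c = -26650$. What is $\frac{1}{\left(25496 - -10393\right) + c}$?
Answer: $\frac{1}{9239} \approx 0.00010824$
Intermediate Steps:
$\frac{1}{\left(25496 - -10393\right) + c} = \frac{1}{\left(25496 - -10393\right) - 26650} = \frac{1}{\left(25496 + 10393\right) - 26650} = \frac{1}{35889 - 26650} = \frac{1}{9239}$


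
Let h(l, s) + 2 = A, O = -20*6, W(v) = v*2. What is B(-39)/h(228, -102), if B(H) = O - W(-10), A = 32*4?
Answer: -50/63 ≈ -0.79365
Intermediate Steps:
W(v) = 2*v
O = -120
A = 128
h(l, s) = 126 (h(l, s) = -2 + 128 = 126)
B(H) = -100 (B(H) = -120 - 2*(-10) = -120 - 1*(-20) = -120 + 20 = -100)
B(-39)/h(228, -102) = -100/126 = -100*1/126 = -50/63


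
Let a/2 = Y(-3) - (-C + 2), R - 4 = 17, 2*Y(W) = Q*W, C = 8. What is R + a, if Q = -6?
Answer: 51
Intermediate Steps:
Y(W) = -3*W (Y(W) = (-6*W)/2 = -3*W)
R = 21 (R = 4 + 17 = 21)
a = 30 (a = 2*(-3*(-3) - (-1*8 + 2)) = 2*(9 - (-8 + 2)) = 2*(9 - 1*(-6)) = 2*(9 + 6) = 2*15 = 30)
R + a = 21 + 30 = 51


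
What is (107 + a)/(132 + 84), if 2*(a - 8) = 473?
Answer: 703/432 ≈ 1.6273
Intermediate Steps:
a = 489/2 (a = 8 + (½)*473 = 8 + 473/2 = 489/2 ≈ 244.50)
(107 + a)/(132 + 84) = (107 + 489/2)/(132 + 84) = (703/2)/216 = (703/2)*(1/216) = 703/432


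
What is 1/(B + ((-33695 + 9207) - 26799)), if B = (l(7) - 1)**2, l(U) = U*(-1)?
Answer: -1/51223 ≈ -1.9522e-5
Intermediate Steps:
l(U) = -U
B = 64 (B = (-1*7 - 1)**2 = (-7 - 1)**2 = (-8)**2 = 64)
1/(B + ((-33695 + 9207) - 26799)) = 1/(64 + ((-33695 + 9207) - 26799)) = 1/(64 + (-24488 - 26799)) = 1/(64 - 51287) = 1/(-51223) = -1/51223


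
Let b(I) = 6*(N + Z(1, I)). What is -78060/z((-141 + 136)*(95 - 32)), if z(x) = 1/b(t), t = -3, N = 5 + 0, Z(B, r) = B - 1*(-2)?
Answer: -3746880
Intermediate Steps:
Z(B, r) = 2 + B (Z(B, r) = B + 2 = 2 + B)
N = 5
b(I) = 48 (b(I) = 6*(5 + (2 + 1)) = 6*(5 + 3) = 6*8 = 48)
z(x) = 1/48
-78060/z((-141 + 136)*(95 - 32)) = -78060/1/48 = -78060*48 = -3746880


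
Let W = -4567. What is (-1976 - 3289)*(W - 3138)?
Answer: 40566825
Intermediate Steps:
(-1976 - 3289)*(W - 3138) = (-1976 - 3289)*(-4567 - 3138) = -5265*(-7705) = 40566825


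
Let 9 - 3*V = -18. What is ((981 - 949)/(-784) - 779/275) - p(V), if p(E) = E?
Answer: -159996/13475 ≈ -11.874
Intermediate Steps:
V = 9 (V = 3 - ⅓*(-18) = 3 + 6 = 9)
((981 - 949)/(-784) - 779/275) - p(V) = ((981 - 949)/(-784) - 779/275) - 1*9 = (32*(-1/784) - 779*1/275) - 9 = (-2/49 - 779/275) - 9 = -38721/13475 - 9 = -159996/13475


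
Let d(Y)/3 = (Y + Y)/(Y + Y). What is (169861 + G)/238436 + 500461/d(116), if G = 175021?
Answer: 59664476821/357654 ≈ 1.6682e+5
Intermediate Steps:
d(Y) = 3 (d(Y) = 3*((Y + Y)/(Y + Y)) = 3*((2*Y)/((2*Y))) = 3*((2*Y)*(1/(2*Y))) = 3*1 = 3)
(169861 + G)/238436 + 500461/d(116) = (169861 + 175021)/238436 + 500461/3 = 344882*(1/238436) + 500461*(⅓) = 172441/119218 + 500461/3 = 59664476821/357654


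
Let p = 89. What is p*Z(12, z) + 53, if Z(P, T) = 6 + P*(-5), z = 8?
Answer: -4753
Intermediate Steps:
Z(P, T) = 6 - 5*P
p*Z(12, z) + 53 = 89*(6 - 5*12) + 53 = 89*(6 - 60) + 53 = 89*(-54) + 53 = -4806 + 53 = -4753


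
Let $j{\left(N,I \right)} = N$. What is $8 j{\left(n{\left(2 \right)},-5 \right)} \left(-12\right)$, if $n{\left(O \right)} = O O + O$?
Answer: $-576$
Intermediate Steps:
$n{\left(O \right)} = O + O^{2}$ ($n{\left(O \right)} = O^{2} + O = O + O^{2}$)
$8 j{\left(n{\left(2 \right)},-5 \right)} \left(-12\right) = 8 \cdot 2 \left(1 + 2\right) \left(-12\right) = 8 \cdot 2 \cdot 3 \left(-12\right) = 8 \cdot 6 \left(-12\right) = 48 \left(-12\right) = -576$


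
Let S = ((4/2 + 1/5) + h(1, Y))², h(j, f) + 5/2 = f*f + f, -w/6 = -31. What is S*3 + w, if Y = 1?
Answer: 19467/100 ≈ 194.67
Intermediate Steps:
w = 186 (w = -6*(-31) = 186)
h(j, f) = -5/2 + f + f² (h(j, f) = -5/2 + (f*f + f) = -5/2 + (f² + f) = -5/2 + (f + f²) = -5/2 + f + f²)
S = 289/100 (S = ((4/2 + 1/5) + (-5/2 + 1 + 1²))² = ((4*(½) + 1*(⅕)) + (-5/2 + 1 + 1))² = ((2 + ⅕) - ½)² = (11/5 - ½)² = (17/10)² = 289/100 ≈ 2.8900)
S*3 + w = (289/100)*3 + 186 = 867/100 + 186 = 19467/100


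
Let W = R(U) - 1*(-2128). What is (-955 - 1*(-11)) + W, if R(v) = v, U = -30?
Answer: 1154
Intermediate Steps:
W = 2098 (W = -30 - 1*(-2128) = -30 + 2128 = 2098)
(-955 - 1*(-11)) + W = (-955 - 1*(-11)) + 2098 = (-955 + 11) + 2098 = -944 + 2098 = 1154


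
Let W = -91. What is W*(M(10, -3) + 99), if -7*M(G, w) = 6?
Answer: -8931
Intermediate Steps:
M(G, w) = -6/7 (M(G, w) = -⅐*6 = -6/7)
W*(M(10, -3) + 99) = -91*(-6/7 + 99) = -91*687/7 = -8931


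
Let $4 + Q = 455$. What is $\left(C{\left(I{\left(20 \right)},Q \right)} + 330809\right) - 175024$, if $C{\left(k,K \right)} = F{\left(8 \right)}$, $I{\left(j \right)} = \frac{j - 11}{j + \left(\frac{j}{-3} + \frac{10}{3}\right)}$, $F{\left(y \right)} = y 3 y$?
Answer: $155977$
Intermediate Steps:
$Q = 451$ ($Q = -4 + 455 = 451$)
$F{\left(y \right)} = 3 y^{2}$
$I{\left(j \right)} = \frac{-11 + j}{\frac{10}{3} + \frac{2 j}{3}}$ ($I{\left(j \right)} = \frac{-11 + j}{j + \left(j \left(- \frac{1}{3}\right) + 10 \cdot \frac{1}{3}\right)} = \frac{-11 + j}{j - \left(- \frac{10}{3} + \frac{j}{3}\right)} = \frac{-11 + j}{\frac{10}{3} + \frac{2 j}{3}}$)
$C{\left(k,K \right)} = 192$ ($C{\left(k,K \right)} = 3 \cdot 8^{2} = 3 \cdot 64 = 192$)
$\left(C{\left(I{\left(20 \right)},Q \right)} + 330809\right) - 175024 = \left(192 + 330809\right) - 175024 = 331001 - 175024 = 155977$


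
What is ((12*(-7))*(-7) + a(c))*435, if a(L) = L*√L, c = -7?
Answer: 255780 - 3045*I*√7 ≈ 2.5578e+5 - 8056.3*I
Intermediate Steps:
a(L) = L^(3/2)
((12*(-7))*(-7) + a(c))*435 = ((12*(-7))*(-7) + (-7)^(3/2))*435 = (-84*(-7) - 7*I*√7)*435 = (588 - 7*I*√7)*435 = 255780 - 3045*I*√7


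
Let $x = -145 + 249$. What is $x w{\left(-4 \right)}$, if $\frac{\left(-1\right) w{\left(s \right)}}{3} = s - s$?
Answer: $0$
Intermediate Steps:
$w{\left(s \right)} = 0$ ($w{\left(s \right)} = - 3 \left(s - s\right) = \left(-3\right) 0 = 0$)
$x = 104$
$x w{\left(-4 \right)} = 104 \cdot 0 = 0$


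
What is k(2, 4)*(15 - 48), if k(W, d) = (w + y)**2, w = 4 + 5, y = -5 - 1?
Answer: -297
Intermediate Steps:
y = -6
w = 9
k(W, d) = 9 (k(W, d) = (9 - 6)**2 = 3**2 = 9)
k(2, 4)*(15 - 48) = 9*(15 - 48) = 9*(-33) = -297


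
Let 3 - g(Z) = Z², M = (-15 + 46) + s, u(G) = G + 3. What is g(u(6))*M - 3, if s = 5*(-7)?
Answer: 309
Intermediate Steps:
s = -35
u(G) = 3 + G
M = -4 (M = (-15 + 46) - 35 = 31 - 35 = -4)
g(Z) = 3 - Z²
g(u(6))*M - 3 = (3 - (3 + 6)²)*(-4) - 3 = (3 - 1*9²)*(-4) - 3 = (3 - 1*81)*(-4) - 3 = (3 - 81)*(-4) - 3 = -78*(-4) - 3 = 312 - 3 = 309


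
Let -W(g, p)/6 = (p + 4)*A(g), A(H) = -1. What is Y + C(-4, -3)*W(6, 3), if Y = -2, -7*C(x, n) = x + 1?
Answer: 16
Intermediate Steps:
C(x, n) = -1/7 - x/7 (C(x, n) = -(x + 1)/7 = -(1 + x)/7 = -1/7 - x/7)
W(g, p) = 24 + 6*p (W(g, p) = -6*(p + 4)*(-1) = -6*(4 + p)*(-1) = -6*(-4 - p) = 24 + 6*p)
Y + C(-4, -3)*W(6, 3) = -2 + (-1/7 - 1/7*(-4))*(24 + 6*3) = -2 + (-1/7 + 4/7)*(24 + 18) = -2 + (3/7)*42 = -2 + 18 = 16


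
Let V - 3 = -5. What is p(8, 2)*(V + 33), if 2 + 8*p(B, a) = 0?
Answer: -31/4 ≈ -7.7500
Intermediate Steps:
V = -2 (V = 3 - 5 = -2)
p(B, a) = -¼ (p(B, a) = -¼ + (⅛)*0 = -¼ + 0 = -¼)
p(8, 2)*(V + 33) = -(-2 + 33)/4 = -¼*31 = -31/4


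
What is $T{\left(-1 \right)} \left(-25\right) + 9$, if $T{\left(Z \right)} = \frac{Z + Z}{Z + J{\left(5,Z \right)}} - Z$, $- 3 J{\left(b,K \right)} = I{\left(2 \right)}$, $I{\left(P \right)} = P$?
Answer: $-46$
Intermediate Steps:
$J{\left(b,K \right)} = - \frac{2}{3}$ ($J{\left(b,K \right)} = \left(- \frac{1}{3}\right) 2 = - \frac{2}{3}$)
$T{\left(Z \right)} = - Z + \frac{2 Z}{- \frac{2}{3} + Z}$ ($T{\left(Z \right)} = \frac{Z + Z}{Z - \frac{2}{3}} - Z = \frac{2 Z}{- \frac{2}{3} + Z} - Z = - Z + \frac{2 Z}{- \frac{2}{3} + Z}$)
$T{\left(-1 \right)} \left(-25\right) + 9 = - \frac{8 - -3}{-2 + 3 \left(-1\right)} \left(-25\right) + 9 = - \frac{8 + 3}{-2 - 3} \left(-25\right) + 9 = \left(-1\right) \frac{1}{-5} \cdot 11 \left(-25\right) + 9 = \left(-1\right) \left(- \frac{1}{5}\right) 11 \left(-25\right) + 9 = \frac{11}{5} \left(-25\right) + 9 = -55 + 9 = -46$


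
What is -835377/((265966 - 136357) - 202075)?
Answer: 835377/72466 ≈ 11.528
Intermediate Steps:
-835377/((265966 - 136357) - 202075) = -835377/(129609 - 202075) = -835377/(-72466) = -835377*(-1/72466) = 835377/72466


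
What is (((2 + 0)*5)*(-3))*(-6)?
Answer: 180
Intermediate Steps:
(((2 + 0)*5)*(-3))*(-6) = ((2*5)*(-3))*(-6) = (10*(-3))*(-6) = -30*(-6) = 180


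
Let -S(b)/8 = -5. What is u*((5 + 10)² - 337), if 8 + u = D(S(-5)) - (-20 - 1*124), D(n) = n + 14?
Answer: -21280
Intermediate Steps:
S(b) = 40 (S(b) = -8*(-5) = 40)
D(n) = 14 + n
u = 190 (u = -8 + ((14 + 40) - (-20 - 1*124)) = -8 + (54 - (-20 - 124)) = -8 + (54 - 1*(-144)) = -8 + (54 + 144) = -8 + 198 = 190)
u*((5 + 10)² - 337) = 190*((5 + 10)² - 337) = 190*(15² - 337) = 190*(225 - 337) = 190*(-112) = -21280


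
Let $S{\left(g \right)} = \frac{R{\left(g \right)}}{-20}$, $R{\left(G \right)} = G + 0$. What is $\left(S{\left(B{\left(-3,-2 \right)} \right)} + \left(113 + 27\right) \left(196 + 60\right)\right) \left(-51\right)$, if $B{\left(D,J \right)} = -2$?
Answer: $- \frac{18278451}{10} \approx -1.8278 \cdot 10^{6}$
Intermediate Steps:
$R{\left(G \right)} = G$
$S{\left(g \right)} = - \frac{g}{20}$ ($S{\left(g \right)} = \frac{g}{-20} = g \left(- \frac{1}{20}\right) = - \frac{g}{20}$)
$\left(S{\left(B{\left(-3,-2 \right)} \right)} + \left(113 + 27\right) \left(196 + 60\right)\right) \left(-51\right) = \left(\left(- \frac{1}{20}\right) \left(-2\right) + \left(113 + 27\right) \left(196 + 60\right)\right) \left(-51\right) = \left(\frac{1}{10} + 140 \cdot 256\right) \left(-51\right) = \left(\frac{1}{10} + 35840\right) \left(-51\right) = \frac{358401}{10} \left(-51\right) = - \frac{18278451}{10}$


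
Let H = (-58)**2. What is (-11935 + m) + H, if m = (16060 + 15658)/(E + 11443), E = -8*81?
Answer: -92492227/10795 ≈ -8568.1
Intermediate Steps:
E = -648
H = 3364
m = 31718/10795 (m = (16060 + 15658)/(-648 + 11443) = 31718/10795 ≈ 2.9382)
(-11935 + m) + H = (-11935 + 31718/10795) + 3364 = -128806607/10795 + 3364 = -92492227/10795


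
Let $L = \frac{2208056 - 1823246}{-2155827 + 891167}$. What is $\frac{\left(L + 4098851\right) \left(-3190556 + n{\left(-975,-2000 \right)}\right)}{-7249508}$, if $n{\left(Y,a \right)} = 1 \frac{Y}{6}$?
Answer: $\frac{3307915199169546145}{1833632557456} \approx 1.804 \cdot 10^{6}$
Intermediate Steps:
$L = - \frac{38481}{126466}$ ($L = \frac{384810}{-1264660} = 384810 \left(- \frac{1}{1264660}\right) = - \frac{38481}{126466} \approx -0.30428$)
$n{\left(Y,a \right)} = \frac{Y}{6}$ ($n{\left(Y,a \right)} = 1 Y \frac{1}{6} = 1 \frac{Y}{6} = \frac{Y}{6}$)
$\frac{\left(L + 4098851\right) \left(-3190556 + n{\left(-975,-2000 \right)}\right)}{-7249508} = \frac{\left(- \frac{38481}{126466} + 4098851\right) \left(-3190556 + \frac{1}{6} \left(-975\right)\right)}{-7249508} = \frac{518365252085 \left(-3190556 - \frac{325}{2}\right)}{126466} \left(- \frac{1}{7249508}\right) = \frac{518365252085}{126466} \left(- \frac{6381437}{2}\right) \left(- \frac{1}{7249508}\right) = \left(- \frac{3307915199169546145}{252932}\right) \left(- \frac{1}{7249508}\right) = \frac{3307915199169546145}{1833632557456}$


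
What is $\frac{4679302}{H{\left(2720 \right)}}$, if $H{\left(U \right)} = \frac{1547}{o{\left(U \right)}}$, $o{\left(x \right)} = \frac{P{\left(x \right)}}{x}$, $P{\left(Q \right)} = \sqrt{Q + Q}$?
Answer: $\frac{2339651 \sqrt{85}}{262990} \approx 82.02$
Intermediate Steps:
$P{\left(Q \right)} = \sqrt{2} \sqrt{Q}$ ($P{\left(Q \right)} = \sqrt{2 Q} = \sqrt{2} \sqrt{Q}$)
$o{\left(x \right)} = \frac{\sqrt{2}}{\sqrt{x}}$ ($o{\left(x \right)} = \frac{\sqrt{2} \sqrt{x}}{x} = \frac{\sqrt{2}}{\sqrt{x}}$)
$H{\left(U \right)} = \frac{1547 \sqrt{2} \sqrt{U}}{2}$ ($H{\left(U \right)} = \frac{1547}{\sqrt{2} \frac{1}{\sqrt{U}}} = 1547 \frac{\sqrt{2} \sqrt{U}}{2} = \frac{1547 \sqrt{2} \sqrt{U}}{2}$)
$\frac{4679302}{H{\left(2720 \right)}} = \frac{4679302}{\frac{1547}{2} \sqrt{2} \sqrt{2720}} = \frac{4679302}{\frac{1547}{2} \sqrt{2} \cdot 4 \sqrt{170}} = \frac{4679302}{6188 \sqrt{85}} = 4679302 \frac{\sqrt{85}}{525980} = \frac{2339651 \sqrt{85}}{262990}$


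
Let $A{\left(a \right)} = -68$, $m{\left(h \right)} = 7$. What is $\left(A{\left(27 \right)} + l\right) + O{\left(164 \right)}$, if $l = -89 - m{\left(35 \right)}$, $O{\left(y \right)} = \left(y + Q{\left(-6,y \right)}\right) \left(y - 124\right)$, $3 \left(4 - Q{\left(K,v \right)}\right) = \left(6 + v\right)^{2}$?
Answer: $- \frac{1136332}{3} \approx -3.7878 \cdot 10^{5}$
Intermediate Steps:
$Q{\left(K,v \right)} = 4 - \frac{\left(6 + v\right)^{2}}{3}$
$O{\left(y \right)} = \left(-124 + y\right) \left(4 + y - \frac{\left(6 + y\right)^{2}}{3}\right)$ ($O{\left(y \right)} = \left(y - \left(-4 + \frac{\left(6 + y\right)^{2}}{3}\right)\right) \left(y - 124\right) = \left(4 + y - \frac{\left(6 + y\right)^{2}}{3}\right) \left(-124 + y\right) = \left(-124 + y\right) \left(4 + y - \frac{\left(6 + y\right)^{2}}{3}\right)$)
$l = -96$ ($l = -89 - 7 = -96$)
$\left(A{\left(27 \right)} + l\right) + O{\left(164 \right)} = \left(-68 - 96\right) + \left(992 + 364 \cdot 164 - \frac{164^{3}}{3} + \frac{115 \cdot 164^{2}}{3}\right) = -164 + \left(992 + 59696 - \frac{4410944}{3} + \frac{115}{3} \cdot 26896\right) = -164 + \left(992 + 59696 - \frac{4410944}{3} + \frac{3093040}{3}\right) = -164 - \frac{1135840}{3} = - \frac{1136332}{3}$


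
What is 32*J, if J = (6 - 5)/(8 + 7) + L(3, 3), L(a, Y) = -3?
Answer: -1408/15 ≈ -93.867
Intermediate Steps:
J = -44/15 (J = (6 - 5)/(8 + 7) - 3 = 1/15 - 3 = -44/15 ≈ -2.9333)
32*J = 32*(-44/15) = -1408/15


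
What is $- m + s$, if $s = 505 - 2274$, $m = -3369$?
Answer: $1600$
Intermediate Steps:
$s = -1769$ ($s = 505 - 2274 = -1769$)
$- m + s = \left(-1\right) \left(-3369\right) - 1769 = 3369 - 1769 = 1600$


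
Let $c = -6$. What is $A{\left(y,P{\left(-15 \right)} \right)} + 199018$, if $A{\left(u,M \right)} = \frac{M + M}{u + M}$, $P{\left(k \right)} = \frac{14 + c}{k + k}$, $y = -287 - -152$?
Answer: $\frac{403807530}{2029} \approx 1.9902 \cdot 10^{5}$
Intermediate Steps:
$y = -135$ ($y = -287 + 152 = -135$)
$P{\left(k \right)} = \frac{4}{k}$ ($P{\left(k \right)} = \frac{14 - 6}{k + k} = \frac{8}{2 k} = 8 \frac{1}{2 k} = \frac{4}{k}$)
$A{\left(u,M \right)} = \frac{2 M}{M + u}$
$A{\left(y,P{\left(-15 \right)} \right)} + 199018 = \frac{2 \frac{4}{-15}}{\frac{4}{-15} - 135} + 199018 = \frac{2 \cdot 4 \left(- \frac{1}{15}\right)}{4 \left(- \frac{1}{15}\right) - 135} + 199018 = 2 \left(- \frac{4}{15}\right) \frac{1}{- \frac{4}{15} - 135} + 199018 = 2 \left(- \frac{4}{15}\right) \frac{1}{- \frac{2029}{15}} + 199018 = 2 \left(- \frac{4}{15}\right) \left(- \frac{15}{2029}\right) + 199018 = \frac{8}{2029} + 199018 = \frac{403807530}{2029}$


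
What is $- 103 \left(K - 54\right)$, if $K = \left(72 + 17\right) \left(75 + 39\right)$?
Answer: $-1039476$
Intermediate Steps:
$K = 10146$ ($K = 89 \cdot 114 = 10146$)
$- 103 \left(K - 54\right) = - 103 \left(10146 - 54\right) = \left(-103\right) 10092 = -1039476$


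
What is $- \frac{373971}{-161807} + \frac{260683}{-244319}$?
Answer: $\frac{49187886568}{39532524433} \approx 1.2442$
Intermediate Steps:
$- \frac{373971}{-161807} + \frac{260683}{-244319} = \left(-373971\right) \left(- \frac{1}{161807}\right) + 260683 \left(- \frac{1}{244319}\right) = \frac{373971}{161807} - \frac{260683}{244319} = \frac{49187886568}{39532524433}$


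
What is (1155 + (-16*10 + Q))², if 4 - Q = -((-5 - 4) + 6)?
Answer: 992016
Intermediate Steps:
Q = 1 (Q = 4 - (-1)*((-5 - 4) + 6) = 4 - (-1)*(-9 + 6) = 4 - (-1)*(-3) = 4 - 1*3 = 4 - 3 = 1)
(1155 + (-16*10 + Q))² = (1155 + (-16*10 + 1))² = (1155 + (-160 + 1))² = (1155 - 159)² = 996² = 992016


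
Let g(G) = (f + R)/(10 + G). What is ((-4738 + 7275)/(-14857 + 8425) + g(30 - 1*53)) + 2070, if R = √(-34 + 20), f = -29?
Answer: 173238667/83616 - I*√14/13 ≈ 2071.8 - 0.28782*I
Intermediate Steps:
R = I*√14 (R = √(-14) = I*√14 ≈ 3.7417*I)
g(G) = (-29 + I*√14)/(10 + G)
((-4738 + 7275)/(-14857 + 8425) + g(30 - 1*53)) + 2070 = ((-4738 + 7275)/(-14857 + 8425) + (-29 + I*√14)/(10 + (30 - 1*53))) + 2070 = (2537/(-6432) + (-29 + I*√14)/(10 + (30 - 53))) + 2070 = (2537*(-1/6432) + (-29 + I*√14)/(10 - 23)) + 2070 = (-2537/6432 + (-29 + I*√14)/(-13)) + 2070 = (-2537/6432 - (-29 + I*√14)/13) + 2070 = (-2537/6432 + (29/13 - I*√14/13)) + 2070 = (153547/83616 - I*√14/13) + 2070 = 173238667/83616 - I*√14/13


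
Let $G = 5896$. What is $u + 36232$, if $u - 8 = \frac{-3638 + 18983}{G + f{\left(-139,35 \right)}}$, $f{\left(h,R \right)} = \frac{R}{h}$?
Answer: $\frac{29701139115}{819509} \approx 36243.0$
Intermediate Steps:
$u = \frac{8689027}{819509}$ ($u = 8 + \frac{-3638 + 18983}{5896 + \frac{35}{-139}} = 8 + \frac{15345}{5896 + 35 \left(- \frac{1}{139}\right)} = 8 + \frac{15345}{5896 - \frac{35}{139}} = 8 + \frac{15345}{\frac{819509}{139}} = 8 + 15345 \cdot \frac{139}{819509} = 8 + \frac{2132955}{819509} = \frac{8689027}{819509} \approx 10.603$)
$u + 36232 = \frac{8689027}{819509} + 36232 = \frac{29701139115}{819509}$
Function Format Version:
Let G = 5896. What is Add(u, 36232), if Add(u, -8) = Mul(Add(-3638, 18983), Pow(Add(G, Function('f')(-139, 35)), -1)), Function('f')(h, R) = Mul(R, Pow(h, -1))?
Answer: Rational(29701139115, 819509) ≈ 36243.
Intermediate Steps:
u = Rational(8689027, 819509) (u = Add(8, Mul(Add(-3638, 18983), Pow(Add(5896, Mul(35, Pow(-139, -1))), -1))) = Add(8, Mul(15345, Pow(Add(5896, Mul(35, Rational(-1, 139))), -1))) = Add(8, Mul(15345, Pow(Add(5896, Rational(-35, 139)), -1))) = Add(8, Mul(15345, Pow(Rational(819509, 139), -1))) = Add(8, Mul(15345, Rational(139, 819509))) = Add(8, Rational(2132955, 819509)) = Rational(8689027, 819509) ≈ 10.603)
Add(u, 36232) = Add(Rational(8689027, 819509), 36232) = Rational(29701139115, 819509)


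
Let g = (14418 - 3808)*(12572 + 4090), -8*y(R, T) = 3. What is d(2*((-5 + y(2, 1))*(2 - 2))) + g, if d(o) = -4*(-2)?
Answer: 176783828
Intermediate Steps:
y(R, T) = -3/8 (y(R, T) = -⅛*3 = -3/8)
d(o) = 8
g = 176783820 (g = 10610*16662 = 176783820)
d(2*((-5 + y(2, 1))*(2 - 2))) + g = 8 + 176783820 = 176783828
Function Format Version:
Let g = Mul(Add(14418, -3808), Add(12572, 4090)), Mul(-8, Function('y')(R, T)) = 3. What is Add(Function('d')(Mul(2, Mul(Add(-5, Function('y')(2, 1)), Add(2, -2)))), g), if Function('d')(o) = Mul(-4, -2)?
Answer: 176783828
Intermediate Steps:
Function('y')(R, T) = Rational(-3, 8) (Function('y')(R, T) = Mul(Rational(-1, 8), 3) = Rational(-3, 8))
Function('d')(o) = 8
g = 176783820 (g = Mul(10610, 16662) = 176783820)
Add(Function('d')(Mul(2, Mul(Add(-5, Function('y')(2, 1)), Add(2, -2)))), g) = Add(8, 176783820) = 176783828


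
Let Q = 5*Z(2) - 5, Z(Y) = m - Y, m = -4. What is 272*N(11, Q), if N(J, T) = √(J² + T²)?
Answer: 272*√1346 ≈ 9979.1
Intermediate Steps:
Z(Y) = -4 - Y
Q = -35 (Q = 5*(-4 - 1*2) - 5 = 5*(-4 - 2) - 5 = 5*(-6) - 5 = -30 - 5 = -35)
272*N(11, Q) = 272*√(11² + (-35)²) = 272*√(121 + 1225) = 272*√1346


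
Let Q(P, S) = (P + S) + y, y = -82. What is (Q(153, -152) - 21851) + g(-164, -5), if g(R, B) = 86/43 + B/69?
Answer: -1513175/69 ≈ -21930.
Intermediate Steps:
Q(P, S) = -82 + P + S (Q(P, S) = (P + S) - 82 = -82 + P + S)
g(R, B) = 2 + B/69 (g(R, B) = 86*(1/43) + B*(1/69) = 2 + B/69)
(Q(153, -152) - 21851) + g(-164, -5) = ((-82 + 153 - 152) - 21851) + (2 + (1/69)*(-5)) = (-81 - 21851) + (2 - 5/69) = -21932 + 133/69 = -1513175/69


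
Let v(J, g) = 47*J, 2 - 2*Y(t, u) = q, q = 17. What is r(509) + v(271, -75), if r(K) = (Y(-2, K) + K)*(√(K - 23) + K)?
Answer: 536001/2 + 9027*√6/2 ≈ 2.7906e+5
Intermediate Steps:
Y(t, u) = -15/2 (Y(t, u) = 1 - ½*17 = 1 - 17/2 = -15/2)
r(K) = (-15/2 + K)*(K + √(-23 + K)) (r(K) = (-15/2 + K)*(√(K - 23) + K) = (-15/2 + K)*(√(-23 + K) + K) = (-15/2 + K)*(K + √(-23 + K)))
r(509) + v(271, -75) = (509² - 15/2*509 - 15*√(-23 + 509)/2 + 509*√(-23 + 509)) + 47*271 = (259081 - 7635/2 - 135*√6/2 + 509*√486) + 12737 = (259081 - 7635/2 - 135*√6/2 + 509*(9*√6)) + 12737 = (259081 - 7635/2 - 135*√6/2 + 4581*√6) + 12737 = (510527/2 + 9027*√6/2) + 12737 = 536001/2 + 9027*√6/2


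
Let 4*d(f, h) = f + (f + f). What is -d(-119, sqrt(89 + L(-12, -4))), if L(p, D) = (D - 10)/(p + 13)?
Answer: 357/4 ≈ 89.250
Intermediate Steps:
L(p, D) = (-10 + D)/(13 + p)
d(f, h) = 3*f/4 (d(f, h) = (f + (f + f))/4 = (f + 2*f)/4 = (3*f)/4 = 3*f/4)
-d(-119, sqrt(89 + L(-12, -4))) = -3*(-119)/4 = -1*(-357/4) = 357/4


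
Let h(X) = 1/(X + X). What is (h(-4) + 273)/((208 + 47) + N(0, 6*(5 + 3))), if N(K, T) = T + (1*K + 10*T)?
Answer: 2183/6264 ≈ 0.34850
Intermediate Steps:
h(X) = 1/(2*X)
N(K, T) = K + 11*T (N(K, T) = T + (K + 10*T) = K + 11*T)
(h(-4) + 273)/((208 + 47) + N(0, 6*(5 + 3))) = ((½)/(-4) + 273)/((208 + 47) + (0 + 11*(6*(5 + 3)))) = ((½)*(-¼) + 273)/(255 + (0 + 11*(6*8))) = (-⅛ + 273)/(255 + (0 + 11*48)) = 2183/(8*(255 + (0 + 528))) = 2183/(8*(255 + 528)) = (2183/8)/783 = (2183/8)*(1/783) = 2183/6264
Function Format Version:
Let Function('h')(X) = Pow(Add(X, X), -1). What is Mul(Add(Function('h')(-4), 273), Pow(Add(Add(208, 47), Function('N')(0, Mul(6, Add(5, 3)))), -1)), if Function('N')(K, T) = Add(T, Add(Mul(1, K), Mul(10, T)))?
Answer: Rational(2183, 6264) ≈ 0.34850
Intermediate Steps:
Function('h')(X) = Mul(Rational(1, 2), Pow(X, -1)) (Function('h')(X) = Pow(Mul(2, X), -1) = Mul(Rational(1, 2), Pow(X, -1)))
Function('N')(K, T) = Add(K, Mul(11, T)) (Function('N')(K, T) = Add(T, Add(K, Mul(10, T))) = Add(K, Mul(11, T)))
Mul(Add(Function('h')(-4), 273), Pow(Add(Add(208, 47), Function('N')(0, Mul(6, Add(5, 3)))), -1)) = Mul(Add(Mul(Rational(1, 2), Pow(-4, -1)), 273), Pow(Add(Add(208, 47), Add(0, Mul(11, Mul(6, Add(5, 3))))), -1)) = Mul(Add(Mul(Rational(1, 2), Rational(-1, 4)), 273), Pow(Add(255, Add(0, Mul(11, Mul(6, 8)))), -1)) = Mul(Add(Rational(-1, 8), 273), Pow(Add(255, Add(0, Mul(11, 48))), -1)) = Mul(Rational(2183, 8), Pow(Add(255, Add(0, 528)), -1)) = Mul(Rational(2183, 8), Pow(Add(255, 528), -1)) = Mul(Rational(2183, 8), Pow(783, -1)) = Mul(Rational(2183, 8), Rational(1, 783)) = Rational(2183, 6264)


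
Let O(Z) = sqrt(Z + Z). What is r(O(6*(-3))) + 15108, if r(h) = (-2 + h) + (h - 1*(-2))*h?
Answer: 15070 + 18*I ≈ 15070.0 + 18.0*I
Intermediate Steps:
O(Z) = sqrt(2)*sqrt(Z) (O(Z) = sqrt(2*Z) = sqrt(2)*sqrt(Z))
r(h) = -2 + h + h*(2 + h) (r(h) = (-2 + h) + (h + 2)*h = (-2 + h) + (2 + h)*h = (-2 + h) + h*(2 + h) = -2 + h + h*(2 + h))
r(O(6*(-3))) + 15108 = (-2 + (sqrt(2)*sqrt(6*(-3)))**2 + 3*(sqrt(2)*sqrt(6*(-3)))) + 15108 = (-2 + (sqrt(2)*sqrt(-18))**2 + 3*(sqrt(2)*sqrt(-18))) + 15108 = (-2 + (sqrt(2)*(3*I*sqrt(2)))**2 + 3*(sqrt(2)*(3*I*sqrt(2)))) + 15108 = (-2 + (6*I)**2 + 3*(6*I)) + 15108 = (-2 - 36 + 18*I) + 15108 = (-38 + 18*I) + 15108 = 15070 + 18*I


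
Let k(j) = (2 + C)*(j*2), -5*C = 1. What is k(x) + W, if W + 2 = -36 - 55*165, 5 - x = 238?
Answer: -49759/5 ≈ -9951.8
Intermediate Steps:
x = -233 (x = 5 - 1*238 = 5 - 238 = -233)
C = -1/5 (C = -1/5*1 = -1/5 ≈ -0.20000)
W = -9113 (W = -2 + (-36 - 55*165) = -2 + (-36 - 9075) = -2 - 9111 = -9113)
k(j) = 18*j/5 (k(j) = (2 - 1/5)*(j*2) = 9*(2*j)/5 = 18*j/5)
k(x) + W = (18/5)*(-233) - 9113 = -4194/5 - 9113 = -49759/5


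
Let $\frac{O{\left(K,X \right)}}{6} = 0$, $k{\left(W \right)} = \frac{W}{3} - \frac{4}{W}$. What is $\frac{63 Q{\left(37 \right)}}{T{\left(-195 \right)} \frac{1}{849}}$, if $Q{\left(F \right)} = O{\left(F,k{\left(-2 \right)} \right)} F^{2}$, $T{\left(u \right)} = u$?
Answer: $0$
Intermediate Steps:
$k{\left(W \right)} = - \frac{4}{W} + \frac{W}{3}$ ($k{\left(W \right)} = W \frac{1}{3} - \frac{4}{W} = \frac{W}{3} - \frac{4}{W} = - \frac{4}{W} + \frac{W}{3}$)
$O{\left(K,X \right)} = 0$ ($O{\left(K,X \right)} = 6 \cdot 0 = 0$)
$Q{\left(F \right)} = 0$ ($Q{\left(F \right)} = 0 F^{2} = 0$)
$\frac{63 Q{\left(37 \right)}}{T{\left(-195 \right)} \frac{1}{849}} = \frac{63 \cdot 0}{\left(-195\right) \frac{1}{849}} = \frac{0}{\left(-195\right) \frac{1}{849}} = \frac{0}{- \frac{65}{283}} = 0 \left(- \frac{283}{65}\right) = 0$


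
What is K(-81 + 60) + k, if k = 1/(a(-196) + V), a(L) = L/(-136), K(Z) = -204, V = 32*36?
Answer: -8000234/39217 ≈ -204.00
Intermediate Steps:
V = 1152
a(L) = -L/136 (a(L) = L*(-1/136) = -L/136)
k = 34/39217 (k = 1/(-1/136*(-196) + 1152) = 1/(49/34 + 1152) = 1/(39217/34) = 34/39217 ≈ 0.00086697)
K(-81 + 60) + k = -204 + 34/39217 = -8000234/39217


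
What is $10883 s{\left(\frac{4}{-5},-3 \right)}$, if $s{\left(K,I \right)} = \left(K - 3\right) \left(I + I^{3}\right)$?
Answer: $1240662$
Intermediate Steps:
$s{\left(K,I \right)} = \left(-3 + K\right) \left(I + I^{3}\right)$
$10883 s{\left(\frac{4}{-5},-3 \right)} = 10883 \left(- 3 \left(-3 + \frac{4}{-5} - 3 \left(-3\right)^{2} + \frac{4}{-5} \left(-3\right)^{2}\right)\right) = 10883 \left(- 3 \left(-3 + 4 \left(- \frac{1}{5}\right) - 27 + 4 \left(- \frac{1}{5}\right) 9\right)\right) = 10883 \left(- 3 \left(-3 - \frac{4}{5} - 27 - \frac{36}{5}\right)\right) = 10883 \left(\left(-3\right) \left(-38\right)\right) = 10883 \cdot 114 = 1240662$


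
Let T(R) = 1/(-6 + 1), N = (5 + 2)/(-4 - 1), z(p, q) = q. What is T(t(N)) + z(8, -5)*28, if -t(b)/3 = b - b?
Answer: -701/5 ≈ -140.20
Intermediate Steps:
N = -7/5 (N = 7/(-5) = 7*(-⅕) = -7/5 ≈ -1.4000)
t(b) = 0 (t(b) = -3*(b - b) = -3*0 = 0)
T(R) = -⅕ (T(R) = 1/(-5) = -⅕)
T(t(N)) + z(8, -5)*28 = -⅕ - 5*28 = -⅕ - 140 = -701/5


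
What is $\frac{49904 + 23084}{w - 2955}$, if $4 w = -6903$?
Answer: $- \frac{291952}{18723} \approx -15.593$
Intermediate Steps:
$w = - \frac{6903}{4}$ ($w = \frac{1}{4} \left(-6903\right) = - \frac{6903}{4} \approx -1725.8$)
$\frac{49904 + 23084}{w - 2955} = \frac{49904 + 23084}{- \frac{6903}{4} - 2955} = \frac{72988}{- \frac{18723}{4}} = 72988 \left(- \frac{4}{18723}\right) = - \frac{291952}{18723}$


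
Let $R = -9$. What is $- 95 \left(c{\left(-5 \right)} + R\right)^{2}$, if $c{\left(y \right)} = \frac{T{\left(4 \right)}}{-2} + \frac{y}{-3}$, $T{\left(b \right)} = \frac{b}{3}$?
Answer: $-6080$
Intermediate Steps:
$T{\left(b \right)} = \frac{b}{3}$ ($T{\left(b \right)} = b \frac{1}{3} = \frac{b}{3}$)
$c{\left(y \right)} = - \frac{2}{3} - \frac{y}{3}$ ($c{\left(y \right)} = \frac{\frac{1}{3} \cdot 4}{-2} + \frac{y}{-3} = \frac{4}{3} \left(- \frac{1}{2}\right) + y \left(- \frac{1}{3}\right) = - \frac{2}{3} - \frac{y}{3}$)
$- 95 \left(c{\left(-5 \right)} + R\right)^{2} = - 95 \left(\left(- \frac{2}{3} - - \frac{5}{3}\right) - 9\right)^{2} = - 95 \left(\left(- \frac{2}{3} + \frac{5}{3}\right) - 9\right)^{2} = - 95 \left(1 - 9\right)^{2} = - 95 \left(-8\right)^{2} = \left(-95\right) 64 = -6080$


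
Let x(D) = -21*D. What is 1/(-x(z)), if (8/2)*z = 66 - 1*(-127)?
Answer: 4/4053 ≈ 0.00098692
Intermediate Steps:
z = 193/4 (z = (66 - 1*(-127))/4 = (66 + 127)/4 = (1/4)*193 = 193/4 ≈ 48.250)
1/(-x(z)) = 1/(-(-21)*193/4) = 1/(-1*(-4053/4)) = 1/(4053/4) = 4/4053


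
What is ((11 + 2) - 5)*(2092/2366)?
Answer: 8368/1183 ≈ 7.0735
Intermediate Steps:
((11 + 2) - 5)*(2092/2366) = (13 - 5)*(2092*(1/2366)) = 8*(1046/1183) = 8368/1183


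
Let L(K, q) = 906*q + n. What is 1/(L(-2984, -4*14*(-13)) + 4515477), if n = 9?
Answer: 1/5175054 ≈ 1.9323e-7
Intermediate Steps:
L(K, q) = 9 + 906*q (L(K, q) = 906*q + 9 = 9 + 906*q)
1/(L(-2984, -4*14*(-13)) + 4515477) = 1/((9 + 906*(-4*14*(-13))) + 4515477) = 1/((9 + 906*(-56*(-13))) + 4515477) = 1/((9 + 906*728) + 4515477) = 1/((9 + 659568) + 4515477) = 1/(659577 + 4515477) = 1/5175054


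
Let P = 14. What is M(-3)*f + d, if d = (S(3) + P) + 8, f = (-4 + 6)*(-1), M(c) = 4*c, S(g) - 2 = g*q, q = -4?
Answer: 36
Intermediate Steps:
S(g) = 2 - 4*g (S(g) = 2 + g*(-4) = 2 - 4*g)
f = -2 (f = 2*(-1) = -2)
d = 12 (d = ((2 - 4*3) + 14) + 8 = ((2 - 12) + 14) + 8 = (-10 + 14) + 8 = 4 + 8 = 12)
M(-3)*f + d = (4*(-3))*(-2) + 12 = -12*(-2) + 12 = 24 + 12 = 36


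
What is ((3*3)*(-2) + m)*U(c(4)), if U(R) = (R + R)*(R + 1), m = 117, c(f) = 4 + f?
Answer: 14256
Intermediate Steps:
U(R) = 2*R*(1 + R) (U(R) = (2*R)*(1 + R) = 2*R*(1 + R))
((3*3)*(-2) + m)*U(c(4)) = ((3*3)*(-2) + 117)*(2*(4 + 4)*(1 + (4 + 4))) = (9*(-2) + 117)*(2*8*(1 + 8)) = (-18 + 117)*(2*8*9) = 99*144 = 14256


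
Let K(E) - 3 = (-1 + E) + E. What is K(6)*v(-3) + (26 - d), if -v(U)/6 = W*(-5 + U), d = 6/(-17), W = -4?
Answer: -45248/17 ≈ -2661.6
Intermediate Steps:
K(E) = 2 + 2*E (K(E) = 3 + ((-1 + E) + E) = 3 + (-1 + 2*E) = 2 + 2*E)
d = -6/17 (d = 6*(-1/17) = -6/17 ≈ -0.35294)
v(U) = -120 + 24*U (v(U) = -(-24)*(-5 + U) = -6*(20 - 4*U) = -120 + 24*U)
K(6)*v(-3) + (26 - d) = (2 + 2*6)*(-120 + 24*(-3)) + (26 - 1*(-6/17)) = (2 + 12)*(-120 - 72) + (26 + 6/17) = 14*(-192) + 448/17 = -2688 + 448/17 = -45248/17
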